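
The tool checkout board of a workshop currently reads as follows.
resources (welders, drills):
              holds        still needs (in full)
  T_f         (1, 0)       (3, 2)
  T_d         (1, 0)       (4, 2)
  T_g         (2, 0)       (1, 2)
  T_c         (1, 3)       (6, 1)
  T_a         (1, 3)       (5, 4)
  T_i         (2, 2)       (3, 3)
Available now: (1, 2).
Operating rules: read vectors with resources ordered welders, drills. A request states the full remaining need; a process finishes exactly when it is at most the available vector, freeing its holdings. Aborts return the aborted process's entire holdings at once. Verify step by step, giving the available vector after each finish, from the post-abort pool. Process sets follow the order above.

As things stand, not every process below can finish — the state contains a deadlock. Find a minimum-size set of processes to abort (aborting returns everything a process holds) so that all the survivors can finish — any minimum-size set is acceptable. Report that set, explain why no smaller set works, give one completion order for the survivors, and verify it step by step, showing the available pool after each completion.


Abort T_c.
Key observation: the returned (1, 3) from T_c is what brings T_i — unrunnable before, under any order — into play at step 2.
Minimality: the empty abort set fails — the state is deadlocked as it stands.
Survivors finish in the order: T_g, T_i, T_a, T_d, T_f. Walking it through (pool after the aborts first):
  pool = (2, 5)
  T_g: need (1, 2) fits (2, 5); releases (2, 0), pool now (4, 5)
  T_i: need (3, 3) fits (4, 5); releases (2, 2), pool now (6, 7)
  T_a: need (5, 4) fits (6, 7); releases (1, 3), pool now (7, 10)
  T_d: need (4, 2) fits (7, 10); releases (1, 0), pool now (8, 10)
  T_f: need (3, 2) fits (8, 10); releases (1, 0), pool now (9, 10)


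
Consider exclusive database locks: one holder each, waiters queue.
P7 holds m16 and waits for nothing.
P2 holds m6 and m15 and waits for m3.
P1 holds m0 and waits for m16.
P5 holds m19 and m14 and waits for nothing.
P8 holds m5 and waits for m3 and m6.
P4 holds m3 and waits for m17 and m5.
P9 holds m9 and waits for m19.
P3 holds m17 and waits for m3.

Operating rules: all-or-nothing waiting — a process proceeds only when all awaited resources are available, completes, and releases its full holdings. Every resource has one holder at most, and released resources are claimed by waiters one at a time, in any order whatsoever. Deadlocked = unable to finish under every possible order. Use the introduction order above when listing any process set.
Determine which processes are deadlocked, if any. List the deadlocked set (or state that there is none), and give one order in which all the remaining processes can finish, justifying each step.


Deadlocked: P2, P8, P4 and P3.
Key observation: the wait chain closes on itself along P2 -> P4 -> P8 -> P2; P3 is caught in further circular waits.
One completion order for the rest: P7, P5, P9, P1.
Step-by-step check:
  run P7 (it waits on nothing); releases m16
  run P5 (it waits on nothing); releases m19 and m14
  P9: everything it awaited (m19) is free; runs, freeing m9
  P1: everything it awaited (m16) is free; runs, freeing m0


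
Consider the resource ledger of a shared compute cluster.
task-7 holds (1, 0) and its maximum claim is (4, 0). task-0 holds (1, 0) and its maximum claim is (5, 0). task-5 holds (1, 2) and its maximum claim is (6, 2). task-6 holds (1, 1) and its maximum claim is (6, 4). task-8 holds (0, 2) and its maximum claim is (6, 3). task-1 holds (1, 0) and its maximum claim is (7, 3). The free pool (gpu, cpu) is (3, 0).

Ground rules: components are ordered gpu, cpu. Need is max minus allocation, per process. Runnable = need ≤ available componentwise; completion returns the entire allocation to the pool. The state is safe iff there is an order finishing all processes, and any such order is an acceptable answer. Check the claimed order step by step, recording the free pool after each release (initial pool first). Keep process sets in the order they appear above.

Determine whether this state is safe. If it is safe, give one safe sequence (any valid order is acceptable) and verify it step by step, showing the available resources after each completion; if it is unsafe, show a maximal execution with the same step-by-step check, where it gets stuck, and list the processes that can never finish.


SAFE, for example via the order task-7, task-0, task-5, task-8, task-1, task-6.
Key observation: reading the order forward, task-7 is the first process whose need (3, 0) meets the free pool (3, 0) exactly on a resource it requests.
Step-by-step check:
  pool = (3, 0)
  run task-7 (needs (3, 0), free (3, 0)); after release of (1, 0) the pool is (4, 0)
  run task-0 (needs (4, 0), free (4, 0)); after release of (1, 0) the pool is (5, 0)
  run task-5 (needs (5, 0), free (5, 0)); after release of (1, 2) the pool is (6, 2)
  run task-8 (needs (6, 1), free (6, 2)); after release of (0, 2) the pool is (6, 4)
  run task-1 (needs (6, 3), free (6, 4)); after release of (1, 0) the pool is (7, 4)
  run task-6 (needs (5, 3), free (7, 4)); after release of (1, 1) the pool is (8, 5)


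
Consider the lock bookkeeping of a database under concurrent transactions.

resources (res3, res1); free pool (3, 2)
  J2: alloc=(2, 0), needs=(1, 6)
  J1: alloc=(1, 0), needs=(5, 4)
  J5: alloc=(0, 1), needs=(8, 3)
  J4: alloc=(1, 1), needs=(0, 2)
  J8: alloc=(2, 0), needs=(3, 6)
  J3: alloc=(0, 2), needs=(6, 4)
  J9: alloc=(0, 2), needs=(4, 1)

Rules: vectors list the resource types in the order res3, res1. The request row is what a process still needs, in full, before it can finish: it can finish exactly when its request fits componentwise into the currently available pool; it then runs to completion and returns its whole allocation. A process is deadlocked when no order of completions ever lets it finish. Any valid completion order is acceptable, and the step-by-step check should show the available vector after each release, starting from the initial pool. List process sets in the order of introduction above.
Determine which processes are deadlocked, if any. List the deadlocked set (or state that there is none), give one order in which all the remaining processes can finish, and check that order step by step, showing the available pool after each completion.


Deadlocked: J2, J1, J5, J8 and J3.
Key observation: after J4, J9 the pool peaks at (4, 5), and each blocked process is short somewhere: J2 on res1; J1 on res3; J5 on res3; J8 on res1; J3 on res3.
A valid finishing order for the others: J4, J9. Check, step by step:
  pool = (3, 2)
  J4 needs (0, 2) <= (3, 2) -> finishes; pool += (1, 1) = (4, 3)
  J9 needs (4, 1) <= (4, 3) -> finishes; pool += (0, 2) = (4, 5)
None of the blocked processes ever fits:
  J2 cannot run: need (1, 6) vs free (4, 5) (insufficient res1)
  J1 cannot run: need (5, 4) vs free (4, 5) (insufficient res3)
  J5 cannot run: need (8, 3) vs free (4, 5) (insufficient res3)
  J8 cannot run: need (3, 6) vs free (4, 5) (insufficient res1)
  J3 cannot run: need (6, 4) vs free (4, 5) (insufficient res3)


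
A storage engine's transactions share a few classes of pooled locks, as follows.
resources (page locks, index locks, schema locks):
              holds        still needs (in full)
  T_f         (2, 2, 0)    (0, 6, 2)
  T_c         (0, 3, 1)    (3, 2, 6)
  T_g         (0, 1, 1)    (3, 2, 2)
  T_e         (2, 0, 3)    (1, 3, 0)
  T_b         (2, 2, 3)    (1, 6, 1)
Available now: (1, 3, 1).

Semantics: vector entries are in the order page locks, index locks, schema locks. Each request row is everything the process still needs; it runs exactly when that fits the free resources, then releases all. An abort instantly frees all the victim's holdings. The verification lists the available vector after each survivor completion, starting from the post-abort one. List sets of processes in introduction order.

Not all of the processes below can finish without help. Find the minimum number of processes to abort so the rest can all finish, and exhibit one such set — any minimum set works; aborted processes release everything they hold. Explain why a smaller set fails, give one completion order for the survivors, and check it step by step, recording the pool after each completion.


Abort T_f.
Key observation: the returned (2, 2, 0) from T_f is what brings T_b — unrunnable before, under any order — into play at step 3.
Why nothing smaller works: aborting no one leaves the state deadlocked as given.
One survivor order: T_e, T_g, T_b, T_c. Check, step by step (post-abort pool first):
  pool = (3, 5, 1)
  run T_e (needs (1, 3, 0), free (3, 5, 1)); after release of (2, 0, 3) the pool is (5, 5, 4)
  run T_g (needs (3, 2, 2), free (5, 5, 4)); after release of (0, 1, 1) the pool is (5, 6, 5)
  run T_b (needs (1, 6, 1), free (5, 6, 5)); after release of (2, 2, 3) the pool is (7, 8, 8)
  run T_c (needs (3, 2, 6), free (7, 8, 8)); after release of (0, 3, 1) the pool is (7, 11, 9)


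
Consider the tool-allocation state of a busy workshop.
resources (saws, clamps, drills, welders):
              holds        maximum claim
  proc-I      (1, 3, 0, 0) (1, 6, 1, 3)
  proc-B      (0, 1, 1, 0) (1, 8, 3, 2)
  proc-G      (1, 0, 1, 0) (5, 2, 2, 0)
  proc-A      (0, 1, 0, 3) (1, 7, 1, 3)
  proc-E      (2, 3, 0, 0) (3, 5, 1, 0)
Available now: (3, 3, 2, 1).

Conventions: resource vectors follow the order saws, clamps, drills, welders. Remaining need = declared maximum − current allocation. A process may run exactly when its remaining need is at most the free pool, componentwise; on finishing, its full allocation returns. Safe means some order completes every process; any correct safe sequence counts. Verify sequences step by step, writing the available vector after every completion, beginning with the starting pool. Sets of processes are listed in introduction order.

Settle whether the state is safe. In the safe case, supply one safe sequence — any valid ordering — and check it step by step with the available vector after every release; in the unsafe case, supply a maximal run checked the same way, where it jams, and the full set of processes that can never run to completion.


SAFE. One safe sequence: proc-E, proc-A, proc-G, proc-B, proc-I.
Key observation: reading the order forward, proc-A is the first process whose need (1, 6, 1, 0) meets the free pool (5, 6, 2, 1) exactly on a resource it requests.
Verifying each step:
  pool = (3, 3, 2, 1)
  proc-E: need (1, 2, 1, 0) fits (3, 3, 2, 1); releases (2, 3, 0, 0), pool now (5, 6, 2, 1)
  proc-A: need (1, 6, 1, 0) fits (5, 6, 2, 1); releases (0, 1, 0, 3), pool now (5, 7, 2, 4)
  proc-G: need (4, 2, 1, 0) fits (5, 7, 2, 4); releases (1, 0, 1, 0), pool now (6, 7, 3, 4)
  proc-B: need (1, 7, 2, 2) fits (6, 7, 3, 4); releases (0, 1, 1, 0), pool now (6, 8, 4, 4)
  proc-I: need (0, 3, 1, 3) fits (6, 8, 4, 4); releases (1, 3, 0, 0), pool now (7, 11, 4, 4)


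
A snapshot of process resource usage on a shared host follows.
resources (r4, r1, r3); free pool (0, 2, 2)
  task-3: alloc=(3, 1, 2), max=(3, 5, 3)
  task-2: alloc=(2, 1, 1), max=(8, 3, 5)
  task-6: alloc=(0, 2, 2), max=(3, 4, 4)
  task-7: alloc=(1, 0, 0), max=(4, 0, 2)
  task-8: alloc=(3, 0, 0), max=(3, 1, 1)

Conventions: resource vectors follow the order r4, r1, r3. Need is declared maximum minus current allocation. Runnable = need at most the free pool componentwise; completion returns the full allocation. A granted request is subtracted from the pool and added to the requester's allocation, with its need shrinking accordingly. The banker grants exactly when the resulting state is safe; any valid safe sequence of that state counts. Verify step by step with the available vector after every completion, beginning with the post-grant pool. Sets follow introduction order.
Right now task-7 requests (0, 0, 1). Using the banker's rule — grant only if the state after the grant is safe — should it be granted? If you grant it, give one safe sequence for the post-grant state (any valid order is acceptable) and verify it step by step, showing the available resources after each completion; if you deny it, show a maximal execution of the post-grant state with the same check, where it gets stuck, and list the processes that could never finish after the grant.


GRANT: granting preserves safety; a valid post-grant sequence is task-8, task-7, task-6, task-3, task-2.
Key observation: after the grant the pool drops to (0, 2, 1), which still lets task-8 finish first and unwind the rest.
Step-by-step check of the post-grant state:
  pool = (0, 2, 1)
  task-8: need (0, 1, 1) fits (0, 2, 1); releases (3, 0, 0), pool now (3, 2, 1)
  task-7: need (3, 0, 1) fits (3, 2, 1); releases (1, 0, 1), pool now (4, 2, 2)
  task-6: need (3, 2, 2) fits (4, 2, 2); releases (0, 2, 2), pool now (4, 4, 4)
  task-3: need (0, 4, 1) fits (4, 4, 4); releases (3, 1, 2), pool now (7, 5, 6)
  task-2: need (6, 2, 4) fits (7, 5, 6); releases (2, 1, 1), pool now (9, 6, 7)


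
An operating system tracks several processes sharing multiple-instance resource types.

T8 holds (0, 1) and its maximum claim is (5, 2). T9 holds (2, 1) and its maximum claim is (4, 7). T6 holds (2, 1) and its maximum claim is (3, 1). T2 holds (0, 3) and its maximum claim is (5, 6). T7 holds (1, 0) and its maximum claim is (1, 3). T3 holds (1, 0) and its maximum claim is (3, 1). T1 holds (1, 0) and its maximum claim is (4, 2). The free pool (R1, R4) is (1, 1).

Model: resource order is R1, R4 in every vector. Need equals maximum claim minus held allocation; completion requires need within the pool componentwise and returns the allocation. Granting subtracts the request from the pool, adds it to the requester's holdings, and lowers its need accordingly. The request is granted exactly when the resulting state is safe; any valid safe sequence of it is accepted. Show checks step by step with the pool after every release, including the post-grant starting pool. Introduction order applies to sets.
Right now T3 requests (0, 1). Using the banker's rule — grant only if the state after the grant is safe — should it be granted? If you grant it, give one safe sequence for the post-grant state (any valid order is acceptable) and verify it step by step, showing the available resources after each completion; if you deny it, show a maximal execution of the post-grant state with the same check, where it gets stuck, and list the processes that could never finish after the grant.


GRANT. The post-grant state is safe; one safe sequence: T6, T3, T1, T8, T2, T9, T7.
Key observation: even at the reduced pool (1, 0), T6 fits immediately, so safety survives the grant.
Verifying the post-grant state step by step:
  pool = (1, 0)
  T6 needs (1, 0) <= (1, 0) -> finishes; pool += (2, 1) = (3, 1)
  T3 needs (2, 0) <= (3, 1) -> finishes; pool += (1, 1) = (4, 2)
  T1 needs (3, 2) <= (4, 2) -> finishes; pool += (1, 0) = (5, 2)
  T8 needs (5, 1) <= (5, 2) -> finishes; pool += (0, 1) = (5, 3)
  T2 needs (5, 3) <= (5, 3) -> finishes; pool += (0, 3) = (5, 6)
  T9 needs (2, 6) <= (5, 6) -> finishes; pool += (2, 1) = (7, 7)
  T7 needs (0, 3) <= (7, 7) -> finishes; pool += (1, 0) = (8, 7)


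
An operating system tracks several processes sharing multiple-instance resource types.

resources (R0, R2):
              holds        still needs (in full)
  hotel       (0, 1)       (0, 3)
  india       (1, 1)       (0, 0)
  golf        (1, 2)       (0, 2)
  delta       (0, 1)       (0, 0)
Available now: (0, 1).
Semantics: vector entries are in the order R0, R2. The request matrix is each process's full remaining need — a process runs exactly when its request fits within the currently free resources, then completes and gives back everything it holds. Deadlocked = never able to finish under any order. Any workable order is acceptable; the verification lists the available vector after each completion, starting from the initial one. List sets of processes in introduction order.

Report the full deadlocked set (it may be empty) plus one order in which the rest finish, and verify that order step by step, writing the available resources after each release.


The deadlocked set is empty.
Key observation: india can run right away; the returned allocation unlocks the remaining processes in turn.
One completion order for the rest: india, delta, golf, hotel. Step-by-step check:
  pool = (0, 1)
  india needs (0, 0) <= (0, 1) -> finishes; pool += (1, 1) = (1, 2)
  delta needs (0, 0) <= (1, 2) -> finishes; pool += (0, 1) = (1, 3)
  golf needs (0, 2) <= (1, 3) -> finishes; pool += (1, 2) = (2, 5)
  hotel needs (0, 3) <= (2, 5) -> finishes; pool += (0, 1) = (2, 6)


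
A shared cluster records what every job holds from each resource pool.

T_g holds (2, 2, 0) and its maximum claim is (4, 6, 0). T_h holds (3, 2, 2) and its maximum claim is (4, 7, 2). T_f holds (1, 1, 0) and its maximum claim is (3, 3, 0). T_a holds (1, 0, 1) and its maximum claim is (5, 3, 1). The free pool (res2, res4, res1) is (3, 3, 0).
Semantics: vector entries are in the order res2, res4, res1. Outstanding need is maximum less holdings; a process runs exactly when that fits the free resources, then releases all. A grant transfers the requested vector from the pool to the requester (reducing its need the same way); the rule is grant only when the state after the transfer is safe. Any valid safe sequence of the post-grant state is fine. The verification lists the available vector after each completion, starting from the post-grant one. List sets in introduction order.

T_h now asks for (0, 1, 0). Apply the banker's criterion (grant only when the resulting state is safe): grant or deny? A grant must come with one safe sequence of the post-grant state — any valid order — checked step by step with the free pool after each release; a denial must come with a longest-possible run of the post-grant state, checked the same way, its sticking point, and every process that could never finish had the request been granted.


DENY. Granting would leave the state unsafe.
Key observation: once T_f, T_a finish, the pool peaks at (5, 3, 1) — and every remaining process still needs more res4 than that.
Pretend the grant happened; the run T_f, T_a goes as far as possible. Verifying each step:
  pool = (3, 2, 0)
  T_f: need (2, 2, 0) fits (3, 2, 0); releases (1, 1, 0), pool now (4, 3, 0)
  T_a: need (4, 3, 0) fits (4, 3, 0); releases (1, 0, 1), pool now (5, 3, 1)
  T_g cannot run: need (2, 4, 0) vs free (5, 3, 1) (insufficient res4)
  T_h cannot run: need (1, 4, 0) vs free (5, 3, 1) (insufficient res4)
Had the request been granted, T_g and T_h could never finish.


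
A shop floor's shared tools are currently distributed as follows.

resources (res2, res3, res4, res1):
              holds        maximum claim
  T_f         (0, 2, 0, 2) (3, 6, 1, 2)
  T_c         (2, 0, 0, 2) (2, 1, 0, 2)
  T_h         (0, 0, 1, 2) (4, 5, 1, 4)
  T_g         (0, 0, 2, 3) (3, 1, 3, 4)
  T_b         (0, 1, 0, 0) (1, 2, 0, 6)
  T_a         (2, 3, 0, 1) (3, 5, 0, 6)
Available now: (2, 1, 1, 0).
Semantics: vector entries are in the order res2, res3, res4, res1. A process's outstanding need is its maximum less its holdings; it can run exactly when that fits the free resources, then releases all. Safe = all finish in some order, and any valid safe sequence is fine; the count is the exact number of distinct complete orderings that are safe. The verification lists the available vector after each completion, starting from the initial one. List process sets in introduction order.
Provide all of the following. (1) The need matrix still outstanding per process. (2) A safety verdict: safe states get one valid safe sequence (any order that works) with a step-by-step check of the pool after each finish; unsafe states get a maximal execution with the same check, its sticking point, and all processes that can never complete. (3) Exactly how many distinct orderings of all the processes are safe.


(1) Need matrix, components ordered res2, res3, res4, res1:
  T_f: (3, 4, 1, 0)
  T_c: (0, 1, 0, 0)
  T_h: (4, 5, 0, 2)
  T_g: (3, 1, 1, 1)
  T_b: (1, 1, 0, 6)
  T_a: (1, 2, 0, 5)
(2) The state is UNSAFE.
Key observation: after T_c, T_g the pool peaks at (4, 1, 3, 5), and each blocked process is short somewhere: T_f on res3; T_h on res3; T_b on res1; T_a on res3.
A maximal execution: T_c, T_g — then nothing else fits. Walking it through:
  pool = (2, 1, 1, 0)
  T_c needs (0, 1, 0, 0) <= (2, 1, 1, 0) -> finishes; pool += (2, 0, 0, 2) = (4, 1, 1, 2)
  T_g needs (3, 1, 1, 1) <= (4, 1, 1, 2) -> finishes; pool += (0, 0, 2, 3) = (4, 1, 3, 5)
  blocked: T_f wants (3, 4, 1, 0), pool (4, 1, 3, 5) — not enough res3
  blocked: T_h wants (4, 5, 0, 2), pool (4, 1, 3, 5) — not enough res3
  blocked: T_b wants (1, 1, 0, 6), pool (4, 1, 3, 5) — not enough res1
  blocked: T_a wants (1, 2, 0, 5), pool (4, 1, 3, 5) — not enough res3
Never able to finish: T_f, T_h, T_b and T_a.
(3) The exact count: 0 of the possible complete orderings are safe sequences.


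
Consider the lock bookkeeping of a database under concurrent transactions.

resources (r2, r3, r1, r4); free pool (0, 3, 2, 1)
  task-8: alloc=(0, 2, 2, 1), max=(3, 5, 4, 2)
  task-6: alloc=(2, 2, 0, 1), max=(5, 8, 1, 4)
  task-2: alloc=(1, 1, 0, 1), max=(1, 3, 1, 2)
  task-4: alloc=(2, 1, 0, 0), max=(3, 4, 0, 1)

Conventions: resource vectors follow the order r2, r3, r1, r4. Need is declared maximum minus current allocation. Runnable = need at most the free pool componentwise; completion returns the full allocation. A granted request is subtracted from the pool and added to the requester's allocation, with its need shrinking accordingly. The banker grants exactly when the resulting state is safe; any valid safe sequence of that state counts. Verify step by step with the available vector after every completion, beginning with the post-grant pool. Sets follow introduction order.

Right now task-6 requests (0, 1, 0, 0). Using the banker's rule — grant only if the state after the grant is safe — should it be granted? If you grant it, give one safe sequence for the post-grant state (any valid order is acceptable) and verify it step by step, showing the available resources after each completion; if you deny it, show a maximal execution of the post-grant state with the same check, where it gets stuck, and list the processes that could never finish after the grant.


GRANT — the state after the grant stays safe, e.g. via task-2, task-4, task-8, task-6.
Key observation: (0, 2, 2, 1) free after granting still covers task-2 first, and each release covers the next.
Check on the post-grant state, step by step:
  pool = (0, 2, 2, 1)
  run task-2 (needs (0, 2, 1, 1), free (0, 2, 2, 1)); after release of (1, 1, 0, 1) the pool is (1, 3, 2, 2)
  run task-4 (needs (1, 3, 0, 1), free (1, 3, 2, 2)); after release of (2, 1, 0, 0) the pool is (3, 4, 2, 2)
  run task-8 (needs (3, 3, 2, 1), free (3, 4, 2, 2)); after release of (0, 2, 2, 1) the pool is (3, 6, 4, 3)
  run task-6 (needs (3, 5, 1, 3), free (3, 6, 4, 3)); after release of (2, 3, 0, 1) the pool is (5, 9, 4, 4)


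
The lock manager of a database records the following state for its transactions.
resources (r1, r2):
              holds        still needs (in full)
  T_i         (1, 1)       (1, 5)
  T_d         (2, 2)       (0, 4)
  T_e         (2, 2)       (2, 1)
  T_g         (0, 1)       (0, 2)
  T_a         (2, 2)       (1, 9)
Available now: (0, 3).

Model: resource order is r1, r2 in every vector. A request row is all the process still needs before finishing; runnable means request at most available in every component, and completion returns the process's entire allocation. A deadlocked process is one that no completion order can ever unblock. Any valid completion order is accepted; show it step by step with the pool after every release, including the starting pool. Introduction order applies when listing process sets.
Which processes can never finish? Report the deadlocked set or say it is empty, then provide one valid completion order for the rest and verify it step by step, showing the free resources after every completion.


No process is deadlocked.
Key observation: starting with T_g, each completion frees enough for the next — no one is permanently blocked.
One completion order for the rest: T_g, T_d, T_i, T_e, T_a. Step-by-step check:
  pool = (0, 3)
  T_g needs (0, 2) <= (0, 3) -> finishes; pool += (0, 1) = (0, 4)
  T_d needs (0, 4) <= (0, 4) -> finishes; pool += (2, 2) = (2, 6)
  T_i needs (1, 5) <= (2, 6) -> finishes; pool += (1, 1) = (3, 7)
  T_e needs (2, 1) <= (3, 7) -> finishes; pool += (2, 2) = (5, 9)
  T_a needs (1, 9) <= (5, 9) -> finishes; pool += (2, 2) = (7, 11)


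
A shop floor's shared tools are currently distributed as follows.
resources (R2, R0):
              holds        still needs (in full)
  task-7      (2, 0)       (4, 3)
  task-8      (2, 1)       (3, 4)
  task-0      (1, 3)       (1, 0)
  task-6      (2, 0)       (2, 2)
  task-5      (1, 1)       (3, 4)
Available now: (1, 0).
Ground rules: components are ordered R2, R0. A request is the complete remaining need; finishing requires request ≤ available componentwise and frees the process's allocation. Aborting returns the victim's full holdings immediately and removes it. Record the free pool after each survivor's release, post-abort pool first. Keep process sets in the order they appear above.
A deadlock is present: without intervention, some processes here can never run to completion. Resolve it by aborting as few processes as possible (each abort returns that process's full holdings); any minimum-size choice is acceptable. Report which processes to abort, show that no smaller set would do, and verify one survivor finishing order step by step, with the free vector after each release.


Abort task-8.
Key observation: no ordering could ever have run task-5 before the abort of task-8; with (2, 1) back in the pool it fits at step 4.
Why nothing smaller works: aborting no one leaves the state deadlocked as given.
One survivor order: task-0, task-6, task-7, task-5. Step-by-step check (post-abort pool first):
  pool = (3, 1)
  task-0: need (1, 0) fits (3, 1); releases (1, 3), pool now (4, 4)
  task-6: need (2, 2) fits (4, 4); releases (2, 0), pool now (6, 4)
  task-7: need (4, 3) fits (6, 4); releases (2, 0), pool now (8, 4)
  task-5: need (3, 4) fits (8, 4); releases (1, 1), pool now (9, 5)


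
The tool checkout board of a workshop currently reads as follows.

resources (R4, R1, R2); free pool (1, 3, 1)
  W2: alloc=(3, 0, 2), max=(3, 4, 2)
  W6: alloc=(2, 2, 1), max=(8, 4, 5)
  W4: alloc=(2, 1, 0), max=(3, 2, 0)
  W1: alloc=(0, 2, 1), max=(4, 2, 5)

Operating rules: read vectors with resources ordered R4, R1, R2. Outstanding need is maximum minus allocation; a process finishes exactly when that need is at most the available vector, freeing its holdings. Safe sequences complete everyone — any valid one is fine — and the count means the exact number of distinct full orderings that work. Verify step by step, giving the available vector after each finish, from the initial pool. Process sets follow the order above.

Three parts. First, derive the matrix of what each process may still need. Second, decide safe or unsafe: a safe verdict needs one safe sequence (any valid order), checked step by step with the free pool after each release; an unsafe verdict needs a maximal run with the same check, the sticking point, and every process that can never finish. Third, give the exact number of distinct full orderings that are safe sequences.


(1) Remaining need (order R4, R1, R2):
  W2: (0, 4, 0)
  W6: (6, 2, 4)
  W4: (1, 1, 0)
  W1: (4, 0, 4)
(2) UNSAFE.
Key observation: W4, W2 can finish, but then (6, 4, 3) is all there is, and the blocked group's R2 demands exceed it.
The run W4, W2 cannot be extended any further. Walking it through:
  pool = (1, 3, 1)
  W4 needs (1, 1, 0) <= (1, 3, 1) -> finishes; pool += (2, 1, 0) = (3, 4, 1)
  W2 needs (0, 4, 0) <= (3, 4, 1) -> finishes; pool += (3, 0, 2) = (6, 4, 3)
  W6 cannot run: need (6, 2, 4) vs free (6, 4, 3) (insufficient R2)
  W1 cannot run: need (4, 0, 4) vs free (6, 4, 3) (insufficient R2)
Processes that can never finish: W6 and W1.
(3) Precisely 0 of the possible complete orderings are safe sequences.


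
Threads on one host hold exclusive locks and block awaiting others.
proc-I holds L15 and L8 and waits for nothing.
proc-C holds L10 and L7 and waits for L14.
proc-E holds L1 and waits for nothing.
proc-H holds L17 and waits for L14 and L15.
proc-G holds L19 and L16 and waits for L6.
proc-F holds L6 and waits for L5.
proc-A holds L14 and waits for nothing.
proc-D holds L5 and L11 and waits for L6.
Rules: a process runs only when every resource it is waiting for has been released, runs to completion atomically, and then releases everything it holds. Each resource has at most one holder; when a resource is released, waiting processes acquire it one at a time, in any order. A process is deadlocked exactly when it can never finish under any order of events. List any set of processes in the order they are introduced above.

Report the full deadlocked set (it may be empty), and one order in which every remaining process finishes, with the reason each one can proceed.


Deadlocked: proc-G, proc-F and proc-D.
Key observation: the wait chain closes on itself along proc-F -> proc-D -> proc-F; proc-G waits into the deadlock from upstream.
One completion order for the rest: proc-A, proc-C, proc-I, proc-H, proc-E.
Check, step by step:
  proc-A waits on nothing -> runs at once and releases L14
  proc-C waits on L14 — all released -> runs and releases L10 and L7
  proc-I waits on nothing -> runs at once and releases L15 and L8
  proc-H waits on L14 and L15 — all released -> runs and releases L17
  proc-E waits on nothing -> runs at once and releases L1


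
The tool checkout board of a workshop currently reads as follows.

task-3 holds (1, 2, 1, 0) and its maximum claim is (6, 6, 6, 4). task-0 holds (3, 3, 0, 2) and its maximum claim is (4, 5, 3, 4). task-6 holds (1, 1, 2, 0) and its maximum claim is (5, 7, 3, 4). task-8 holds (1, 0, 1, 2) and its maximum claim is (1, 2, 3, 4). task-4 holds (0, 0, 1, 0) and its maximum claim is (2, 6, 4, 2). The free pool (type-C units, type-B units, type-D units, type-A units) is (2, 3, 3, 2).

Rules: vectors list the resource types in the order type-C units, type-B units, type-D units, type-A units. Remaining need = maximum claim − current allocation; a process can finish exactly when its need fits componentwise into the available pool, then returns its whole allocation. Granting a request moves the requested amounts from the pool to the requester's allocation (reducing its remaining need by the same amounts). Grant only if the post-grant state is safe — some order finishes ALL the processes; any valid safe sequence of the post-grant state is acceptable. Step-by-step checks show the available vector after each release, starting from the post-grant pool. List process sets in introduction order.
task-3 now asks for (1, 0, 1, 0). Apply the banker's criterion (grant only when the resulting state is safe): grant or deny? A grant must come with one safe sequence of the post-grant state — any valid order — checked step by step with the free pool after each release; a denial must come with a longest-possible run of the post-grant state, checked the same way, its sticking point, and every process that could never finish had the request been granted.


GRANT — the state after the grant stays safe, e.g. via task-8, task-0, task-6, task-4, task-3.
Key observation: even at the reduced pool (1, 3, 2, 2), task-8 fits immediately, so safety survives the grant.
Step-by-step check of the post-grant state:
  pool = (1, 3, 2, 2)
  run task-8 (needs (0, 2, 2, 2), free (1, 3, 2, 2)); after release of (1, 0, 1, 2) the pool is (2, 3, 3, 4)
  run task-0 (needs (1, 2, 3, 2), free (2, 3, 3, 4)); after release of (3, 3, 0, 2) the pool is (5, 6, 3, 6)
  run task-6 (needs (4, 6, 1, 4), free (5, 6, 3, 6)); after release of (1, 1, 2, 0) the pool is (6, 7, 5, 6)
  run task-4 (needs (2, 6, 3, 2), free (6, 7, 5, 6)); after release of (0, 0, 1, 0) the pool is (6, 7, 6, 6)
  run task-3 (needs (4, 4, 4, 4), free (6, 7, 6, 6)); after release of (2, 2, 2, 0) the pool is (8, 9, 8, 6)


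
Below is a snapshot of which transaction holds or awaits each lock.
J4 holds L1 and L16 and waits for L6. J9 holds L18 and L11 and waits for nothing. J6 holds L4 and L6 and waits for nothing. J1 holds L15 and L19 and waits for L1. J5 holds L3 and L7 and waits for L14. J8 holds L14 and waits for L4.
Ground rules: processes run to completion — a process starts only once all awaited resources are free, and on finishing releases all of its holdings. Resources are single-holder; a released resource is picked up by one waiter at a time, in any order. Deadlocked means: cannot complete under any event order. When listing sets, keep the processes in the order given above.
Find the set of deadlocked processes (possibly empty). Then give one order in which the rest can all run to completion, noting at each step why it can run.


Nothing here is deadlocked.
Key observation: every chain of waits terminates; starting from the processes that wait on nothing, all the rest unlock in turn.
A valid finishing order for the others: J9, J6, J8, J4, J1, J5.
Walking it through:
  J9: no waits; runs immediately, freeing L18 and L11
  J6: no waits; runs immediately, freeing L4 and L6
  J8 waits on L4 — all released -> runs and releases L14
  J4 waits on L6 — all released -> runs and releases L1 and L16
  J1 waits on L1 — all released -> runs and releases L15 and L19
  J5 waits on L14 — all released -> runs and releases L3 and L7


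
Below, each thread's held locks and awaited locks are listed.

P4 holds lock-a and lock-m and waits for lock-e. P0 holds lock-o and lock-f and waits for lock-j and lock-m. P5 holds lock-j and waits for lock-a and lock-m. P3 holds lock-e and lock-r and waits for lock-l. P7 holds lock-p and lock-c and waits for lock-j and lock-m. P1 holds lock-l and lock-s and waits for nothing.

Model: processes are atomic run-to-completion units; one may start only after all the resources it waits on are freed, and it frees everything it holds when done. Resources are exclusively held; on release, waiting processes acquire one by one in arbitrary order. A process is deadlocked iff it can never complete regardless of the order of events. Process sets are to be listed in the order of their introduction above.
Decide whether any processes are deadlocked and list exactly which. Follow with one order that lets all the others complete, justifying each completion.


No process is deadlocked.
Key observation: there is no circular wait here — follow any chain and it reaches a process that is free to run now.
One completion order for the rest: P1, P3, P4, P5, P0, P7.
Step-by-step check:
  P1 waits on nothing -> runs at once and releases lock-l and lock-s
  P3 waits on lock-l — all released -> runs and releases lock-e and lock-r
  P4 waits on lock-e — all released -> runs and releases lock-a and lock-m
  P5 waits on lock-a and lock-m — all released -> runs and releases lock-j
  P0 waits on lock-j and lock-m — all released -> runs and releases lock-o and lock-f
  P7 waits on lock-j and lock-m — all released -> runs and releases lock-p and lock-c


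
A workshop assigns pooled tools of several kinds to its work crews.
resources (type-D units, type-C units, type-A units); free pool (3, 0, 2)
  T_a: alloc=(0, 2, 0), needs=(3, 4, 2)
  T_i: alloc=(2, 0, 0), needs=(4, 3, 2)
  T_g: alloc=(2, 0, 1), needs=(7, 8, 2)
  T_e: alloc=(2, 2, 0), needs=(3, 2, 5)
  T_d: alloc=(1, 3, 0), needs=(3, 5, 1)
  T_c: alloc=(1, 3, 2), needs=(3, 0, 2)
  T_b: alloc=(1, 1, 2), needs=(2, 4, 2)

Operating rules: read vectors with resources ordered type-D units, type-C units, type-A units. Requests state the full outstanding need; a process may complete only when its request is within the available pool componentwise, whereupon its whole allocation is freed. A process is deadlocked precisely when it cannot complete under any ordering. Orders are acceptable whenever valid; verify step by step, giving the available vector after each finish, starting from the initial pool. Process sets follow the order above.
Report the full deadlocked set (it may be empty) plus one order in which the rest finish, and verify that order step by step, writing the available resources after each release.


The deadlocked set is T_a, T_g, T_e, T_d and T_b.
Key observation: after T_c, T_i the pool peaks at (6, 3, 4), and each blocked process is short somewhere: T_a on type-C units; T_g on type-D units, type-C units; T_e on type-A units; T_d on type-C units; T_b on type-C units.
The rest can finish in the order T_c, T_i. Step-by-step check:
  pool = (3, 0, 2)
  T_c: need (3, 0, 2) fits (3, 0, 2); releases (1, 3, 2), pool now (4, 3, 4)
  T_i: need (4, 3, 2) fits (4, 3, 4); releases (2, 0, 0), pool now (6, 3, 4)
The blocked processes can never fit:
  T_a cannot run: need (3, 4, 2) vs free (6, 3, 4) (insufficient type-C units)
  T_g cannot run: need (7, 8, 2) vs free (6, 3, 4) (insufficient type-D units and type-C units)
  T_e cannot run: need (3, 2, 5) vs free (6, 3, 4) (insufficient type-A units)
  T_d cannot run: need (3, 5, 1) vs free (6, 3, 4) (insufficient type-C units)
  T_b cannot run: need (2, 4, 2) vs free (6, 3, 4) (insufficient type-C units)


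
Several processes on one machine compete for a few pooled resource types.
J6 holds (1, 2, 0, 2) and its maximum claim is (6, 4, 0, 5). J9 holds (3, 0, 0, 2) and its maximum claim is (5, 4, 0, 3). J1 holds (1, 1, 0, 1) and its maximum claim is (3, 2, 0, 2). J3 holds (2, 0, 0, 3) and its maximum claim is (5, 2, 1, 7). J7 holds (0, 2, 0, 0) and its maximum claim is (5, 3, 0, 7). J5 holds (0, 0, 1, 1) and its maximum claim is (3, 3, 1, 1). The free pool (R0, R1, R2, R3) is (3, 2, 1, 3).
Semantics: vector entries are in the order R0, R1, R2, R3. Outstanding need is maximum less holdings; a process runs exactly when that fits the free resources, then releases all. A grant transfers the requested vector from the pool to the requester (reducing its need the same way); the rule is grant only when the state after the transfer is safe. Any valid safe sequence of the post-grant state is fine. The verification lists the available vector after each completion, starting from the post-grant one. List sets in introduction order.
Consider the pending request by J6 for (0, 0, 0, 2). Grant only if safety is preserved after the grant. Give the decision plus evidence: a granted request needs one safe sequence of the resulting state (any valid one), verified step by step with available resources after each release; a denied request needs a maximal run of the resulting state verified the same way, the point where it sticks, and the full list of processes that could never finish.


DENY: after the grant no complete ordering would exist.
Key observation: after J1, J5 the pool peaks at (4, 3, 2, 3), and each blocked process is short somewhere: J6 on R0; J9 on R1; J3 on R3; J7 on R0, R3.
After a pretend grant, a maximal execution: J1, J5 — then nothing else fits. Step-by-step check:
  pool = (3, 2, 1, 1)
  J1 needs (2, 1, 0, 1) <= (3, 2, 1, 1) -> finishes; pool += (1, 1, 0, 1) = (4, 3, 1, 2)
  J5 needs (3, 3, 0, 0) <= (4, 3, 1, 2) -> finishes; pool += (0, 0, 1, 1) = (4, 3, 2, 3)
  J6 cannot run: need (5, 2, 0, 1) vs free (4, 3, 2, 3) (insufficient R0)
  J9 cannot run: need (2, 4, 0, 1) vs free (4, 3, 2, 3) (insufficient R1)
  J3 cannot run: need (3, 2, 1, 4) vs free (4, 3, 2, 3) (insufficient R3)
  J7 cannot run: need (5, 1, 0, 7) vs free (4, 3, 2, 3) (insufficient R0 and R3)
Had the request been granted, J6, J9, J3 and J7 could never finish.


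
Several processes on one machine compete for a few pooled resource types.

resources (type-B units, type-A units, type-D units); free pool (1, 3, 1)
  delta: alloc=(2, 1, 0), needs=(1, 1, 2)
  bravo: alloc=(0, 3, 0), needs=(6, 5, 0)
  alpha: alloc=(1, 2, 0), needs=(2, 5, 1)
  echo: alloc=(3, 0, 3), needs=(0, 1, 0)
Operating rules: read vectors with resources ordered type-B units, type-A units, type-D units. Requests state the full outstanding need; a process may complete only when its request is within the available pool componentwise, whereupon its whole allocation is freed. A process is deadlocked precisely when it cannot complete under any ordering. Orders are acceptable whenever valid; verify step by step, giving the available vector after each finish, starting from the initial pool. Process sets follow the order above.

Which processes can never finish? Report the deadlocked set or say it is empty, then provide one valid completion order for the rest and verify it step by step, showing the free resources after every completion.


Deadlocked set: bravo and alpha.
Key observation: type-A units is the bottleneck — with echo, delta done the pool holds (6, 4, 4), short of every remaining need.
The rest can finish in the order echo, delta. Step-by-step check:
  pool = (1, 3, 1)
  echo needs (0, 1, 0) <= (1, 3, 1) -> finishes; pool += (3, 0, 3) = (4, 3, 4)
  delta needs (1, 1, 2) <= (4, 3, 4) -> finishes; pool += (2, 1, 0) = (6, 4, 4)
The blocked processes can never fit:
  blocked: bravo wants (6, 5, 0), pool (6, 4, 4) — not enough type-A units
  blocked: alpha wants (2, 5, 1), pool (6, 4, 4) — not enough type-A units
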